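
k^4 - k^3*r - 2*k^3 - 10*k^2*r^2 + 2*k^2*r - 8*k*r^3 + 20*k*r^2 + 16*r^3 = (k - 2)*(k - 4*r)*(k + r)*(k + 2*r)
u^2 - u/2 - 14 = (u - 4)*(u + 7/2)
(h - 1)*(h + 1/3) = h^2 - 2*h/3 - 1/3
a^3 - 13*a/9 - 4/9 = (a - 4/3)*(a + 1/3)*(a + 1)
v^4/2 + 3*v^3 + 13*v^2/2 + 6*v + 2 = (v/2 + 1)*(v + 1)^2*(v + 2)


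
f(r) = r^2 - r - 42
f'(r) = 2*r - 1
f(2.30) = -39.01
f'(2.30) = 3.60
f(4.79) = -23.85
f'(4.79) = 8.58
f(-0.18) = -41.79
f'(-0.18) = -1.36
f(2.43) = -38.53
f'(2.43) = 3.86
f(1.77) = -40.64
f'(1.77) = 2.54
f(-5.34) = -8.14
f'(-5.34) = -11.68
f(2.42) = -38.56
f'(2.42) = 3.84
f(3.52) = -33.13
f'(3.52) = 6.04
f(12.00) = 90.00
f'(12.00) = 23.00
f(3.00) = -36.00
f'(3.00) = 5.00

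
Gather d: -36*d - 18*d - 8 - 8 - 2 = -54*d - 18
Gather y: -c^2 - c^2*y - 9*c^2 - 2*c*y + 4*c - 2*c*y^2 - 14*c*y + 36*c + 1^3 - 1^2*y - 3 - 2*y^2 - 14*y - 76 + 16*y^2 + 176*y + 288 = -10*c^2 + 40*c + y^2*(14 - 2*c) + y*(-c^2 - 16*c + 161) + 210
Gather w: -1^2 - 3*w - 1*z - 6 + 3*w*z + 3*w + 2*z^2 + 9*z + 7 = 3*w*z + 2*z^2 + 8*z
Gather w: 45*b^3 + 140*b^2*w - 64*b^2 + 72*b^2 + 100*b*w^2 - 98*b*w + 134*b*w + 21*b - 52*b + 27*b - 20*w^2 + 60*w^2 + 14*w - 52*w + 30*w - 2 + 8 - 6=45*b^3 + 8*b^2 - 4*b + w^2*(100*b + 40) + w*(140*b^2 + 36*b - 8)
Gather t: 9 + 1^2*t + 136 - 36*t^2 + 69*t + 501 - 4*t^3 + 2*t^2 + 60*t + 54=-4*t^3 - 34*t^2 + 130*t + 700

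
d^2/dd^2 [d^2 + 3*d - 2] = 2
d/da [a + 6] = 1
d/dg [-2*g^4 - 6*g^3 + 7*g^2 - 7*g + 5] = -8*g^3 - 18*g^2 + 14*g - 7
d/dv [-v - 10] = -1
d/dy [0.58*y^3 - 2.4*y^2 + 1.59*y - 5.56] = 1.74*y^2 - 4.8*y + 1.59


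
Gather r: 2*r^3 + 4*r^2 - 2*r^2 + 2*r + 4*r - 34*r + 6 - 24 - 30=2*r^3 + 2*r^2 - 28*r - 48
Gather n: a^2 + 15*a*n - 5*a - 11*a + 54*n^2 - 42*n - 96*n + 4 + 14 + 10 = a^2 - 16*a + 54*n^2 + n*(15*a - 138) + 28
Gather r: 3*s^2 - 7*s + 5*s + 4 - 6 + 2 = 3*s^2 - 2*s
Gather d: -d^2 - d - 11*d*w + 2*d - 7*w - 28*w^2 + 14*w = -d^2 + d*(1 - 11*w) - 28*w^2 + 7*w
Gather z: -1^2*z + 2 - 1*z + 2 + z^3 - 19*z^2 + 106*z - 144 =z^3 - 19*z^2 + 104*z - 140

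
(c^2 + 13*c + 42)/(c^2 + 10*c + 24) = (c + 7)/(c + 4)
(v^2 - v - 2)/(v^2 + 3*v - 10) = (v + 1)/(v + 5)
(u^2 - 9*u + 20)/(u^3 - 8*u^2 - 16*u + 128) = (u - 5)/(u^2 - 4*u - 32)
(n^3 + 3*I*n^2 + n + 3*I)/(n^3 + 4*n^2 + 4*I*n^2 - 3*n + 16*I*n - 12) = (n - I)/(n + 4)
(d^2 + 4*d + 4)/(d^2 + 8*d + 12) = (d + 2)/(d + 6)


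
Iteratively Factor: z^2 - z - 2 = (z + 1)*(z - 2)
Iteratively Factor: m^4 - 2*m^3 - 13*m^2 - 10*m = (m)*(m^3 - 2*m^2 - 13*m - 10) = m*(m - 5)*(m^2 + 3*m + 2) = m*(m - 5)*(m + 2)*(m + 1)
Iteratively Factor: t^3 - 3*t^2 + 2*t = (t - 1)*(t^2 - 2*t) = t*(t - 1)*(t - 2)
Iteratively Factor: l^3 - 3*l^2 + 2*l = (l - 2)*(l^2 - l) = (l - 2)*(l - 1)*(l)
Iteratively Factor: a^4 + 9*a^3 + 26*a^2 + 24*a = (a + 2)*(a^3 + 7*a^2 + 12*a) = a*(a + 2)*(a^2 + 7*a + 12) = a*(a + 2)*(a + 4)*(a + 3)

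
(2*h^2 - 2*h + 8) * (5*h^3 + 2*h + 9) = 10*h^5 - 10*h^4 + 44*h^3 + 14*h^2 - 2*h + 72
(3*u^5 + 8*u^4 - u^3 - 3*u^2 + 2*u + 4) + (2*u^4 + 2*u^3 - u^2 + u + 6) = 3*u^5 + 10*u^4 + u^3 - 4*u^2 + 3*u + 10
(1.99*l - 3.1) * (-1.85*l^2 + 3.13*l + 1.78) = -3.6815*l^3 + 11.9637*l^2 - 6.1608*l - 5.518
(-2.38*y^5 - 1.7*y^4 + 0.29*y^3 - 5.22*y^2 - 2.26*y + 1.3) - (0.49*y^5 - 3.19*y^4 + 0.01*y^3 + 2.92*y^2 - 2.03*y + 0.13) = -2.87*y^5 + 1.49*y^4 + 0.28*y^3 - 8.14*y^2 - 0.23*y + 1.17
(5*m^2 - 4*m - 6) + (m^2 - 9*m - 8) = 6*m^2 - 13*m - 14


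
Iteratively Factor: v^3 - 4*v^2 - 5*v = (v + 1)*(v^2 - 5*v) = v*(v + 1)*(v - 5)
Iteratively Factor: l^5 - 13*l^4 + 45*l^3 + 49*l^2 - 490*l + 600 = (l - 4)*(l^4 - 9*l^3 + 9*l^2 + 85*l - 150) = (l - 5)*(l - 4)*(l^3 - 4*l^2 - 11*l + 30) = (l - 5)*(l - 4)*(l + 3)*(l^2 - 7*l + 10) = (l - 5)*(l - 4)*(l - 2)*(l + 3)*(l - 5)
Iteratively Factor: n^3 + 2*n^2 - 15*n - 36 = (n + 3)*(n^2 - n - 12) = (n + 3)^2*(n - 4)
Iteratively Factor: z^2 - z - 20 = (z + 4)*(z - 5)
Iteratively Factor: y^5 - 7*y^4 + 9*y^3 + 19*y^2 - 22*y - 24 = (y - 3)*(y^4 - 4*y^3 - 3*y^2 + 10*y + 8) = (y - 3)*(y + 1)*(y^3 - 5*y^2 + 2*y + 8) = (y - 3)*(y - 2)*(y + 1)*(y^2 - 3*y - 4) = (y - 3)*(y - 2)*(y + 1)^2*(y - 4)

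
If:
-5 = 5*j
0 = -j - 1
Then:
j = -1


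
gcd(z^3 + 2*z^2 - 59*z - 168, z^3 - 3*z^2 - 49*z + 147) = z + 7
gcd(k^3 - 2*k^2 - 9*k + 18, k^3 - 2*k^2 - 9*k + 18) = k^3 - 2*k^2 - 9*k + 18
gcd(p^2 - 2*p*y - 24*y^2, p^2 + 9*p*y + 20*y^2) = p + 4*y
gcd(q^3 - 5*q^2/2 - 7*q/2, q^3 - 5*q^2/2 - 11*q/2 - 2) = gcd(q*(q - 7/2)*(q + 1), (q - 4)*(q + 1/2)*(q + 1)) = q + 1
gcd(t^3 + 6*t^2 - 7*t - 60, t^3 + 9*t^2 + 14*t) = 1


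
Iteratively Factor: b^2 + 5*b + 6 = (b + 3)*(b + 2)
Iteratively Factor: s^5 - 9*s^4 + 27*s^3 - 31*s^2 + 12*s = (s - 1)*(s^4 - 8*s^3 + 19*s^2 - 12*s) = (s - 3)*(s - 1)*(s^3 - 5*s^2 + 4*s) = s*(s - 3)*(s - 1)*(s^2 - 5*s + 4) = s*(s - 3)*(s - 1)^2*(s - 4)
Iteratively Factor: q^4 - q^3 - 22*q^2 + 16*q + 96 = (q + 4)*(q^3 - 5*q^2 - 2*q + 24) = (q + 2)*(q + 4)*(q^2 - 7*q + 12) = (q - 3)*(q + 2)*(q + 4)*(q - 4)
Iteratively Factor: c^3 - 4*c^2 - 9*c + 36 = (c + 3)*(c^2 - 7*c + 12) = (c - 3)*(c + 3)*(c - 4)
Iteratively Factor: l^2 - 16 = (l + 4)*(l - 4)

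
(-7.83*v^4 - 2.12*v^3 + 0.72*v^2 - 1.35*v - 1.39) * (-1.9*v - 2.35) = 14.877*v^5 + 22.4285*v^4 + 3.614*v^3 + 0.873*v^2 + 5.8135*v + 3.2665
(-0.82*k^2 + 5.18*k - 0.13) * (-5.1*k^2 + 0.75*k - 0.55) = 4.182*k^4 - 27.033*k^3 + 4.999*k^2 - 2.9465*k + 0.0715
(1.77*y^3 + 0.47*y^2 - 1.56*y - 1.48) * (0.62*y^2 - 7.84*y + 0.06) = 1.0974*y^5 - 13.5854*y^4 - 4.5458*y^3 + 11.341*y^2 + 11.5096*y - 0.0888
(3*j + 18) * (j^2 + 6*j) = 3*j^3 + 36*j^2 + 108*j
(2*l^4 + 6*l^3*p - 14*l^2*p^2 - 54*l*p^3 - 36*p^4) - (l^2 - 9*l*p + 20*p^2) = 2*l^4 + 6*l^3*p - 14*l^2*p^2 - l^2 - 54*l*p^3 + 9*l*p - 36*p^4 - 20*p^2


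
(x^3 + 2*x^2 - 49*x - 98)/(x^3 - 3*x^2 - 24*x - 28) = (x + 7)/(x + 2)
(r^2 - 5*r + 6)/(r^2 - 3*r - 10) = (-r^2 + 5*r - 6)/(-r^2 + 3*r + 10)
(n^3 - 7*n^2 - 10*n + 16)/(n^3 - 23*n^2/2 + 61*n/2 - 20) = 2*(n + 2)/(2*n - 5)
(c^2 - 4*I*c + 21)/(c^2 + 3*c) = (c^2 - 4*I*c + 21)/(c*(c + 3))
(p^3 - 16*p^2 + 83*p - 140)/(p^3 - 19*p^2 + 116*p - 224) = (p - 5)/(p - 8)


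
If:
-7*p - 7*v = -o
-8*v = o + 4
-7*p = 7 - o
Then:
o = -12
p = -19/7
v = 1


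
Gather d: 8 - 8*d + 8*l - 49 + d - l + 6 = -7*d + 7*l - 35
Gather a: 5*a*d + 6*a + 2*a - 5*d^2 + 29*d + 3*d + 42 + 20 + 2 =a*(5*d + 8) - 5*d^2 + 32*d + 64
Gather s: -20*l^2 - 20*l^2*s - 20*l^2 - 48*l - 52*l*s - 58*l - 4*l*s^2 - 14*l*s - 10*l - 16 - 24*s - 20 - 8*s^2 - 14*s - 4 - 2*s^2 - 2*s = -40*l^2 - 116*l + s^2*(-4*l - 10) + s*(-20*l^2 - 66*l - 40) - 40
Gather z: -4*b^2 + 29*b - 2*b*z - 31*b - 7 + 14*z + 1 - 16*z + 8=-4*b^2 - 2*b + z*(-2*b - 2) + 2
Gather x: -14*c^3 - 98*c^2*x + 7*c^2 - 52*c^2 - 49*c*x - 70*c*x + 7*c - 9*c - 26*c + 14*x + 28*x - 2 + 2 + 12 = -14*c^3 - 45*c^2 - 28*c + x*(-98*c^2 - 119*c + 42) + 12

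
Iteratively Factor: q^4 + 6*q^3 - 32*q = (q + 4)*(q^3 + 2*q^2 - 8*q) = (q - 2)*(q + 4)*(q^2 + 4*q) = (q - 2)*(q + 4)^2*(q)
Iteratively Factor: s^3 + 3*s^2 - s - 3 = (s - 1)*(s^2 + 4*s + 3) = (s - 1)*(s + 1)*(s + 3)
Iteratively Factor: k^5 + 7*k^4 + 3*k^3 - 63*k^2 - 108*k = (k + 3)*(k^4 + 4*k^3 - 9*k^2 - 36*k) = (k - 3)*(k + 3)*(k^3 + 7*k^2 + 12*k) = k*(k - 3)*(k + 3)*(k^2 + 7*k + 12) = k*(k - 3)*(k + 3)*(k + 4)*(k + 3)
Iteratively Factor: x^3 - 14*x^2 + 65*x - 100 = (x - 4)*(x^2 - 10*x + 25) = (x - 5)*(x - 4)*(x - 5)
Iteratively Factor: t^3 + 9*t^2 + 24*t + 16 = (t + 1)*(t^2 + 8*t + 16) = (t + 1)*(t + 4)*(t + 4)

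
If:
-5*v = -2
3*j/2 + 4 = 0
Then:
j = -8/3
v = 2/5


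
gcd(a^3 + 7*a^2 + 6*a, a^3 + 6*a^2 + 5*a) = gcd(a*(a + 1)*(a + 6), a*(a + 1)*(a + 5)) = a^2 + a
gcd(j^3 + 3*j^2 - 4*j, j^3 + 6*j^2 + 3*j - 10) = j - 1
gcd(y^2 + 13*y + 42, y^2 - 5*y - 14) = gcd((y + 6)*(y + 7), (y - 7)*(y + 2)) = 1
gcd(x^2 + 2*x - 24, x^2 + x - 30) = x + 6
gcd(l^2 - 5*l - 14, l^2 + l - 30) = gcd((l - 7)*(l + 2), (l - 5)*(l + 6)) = 1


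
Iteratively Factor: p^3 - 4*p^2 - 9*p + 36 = (p - 3)*(p^2 - p - 12) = (p - 3)*(p + 3)*(p - 4)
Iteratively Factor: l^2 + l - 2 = (l - 1)*(l + 2)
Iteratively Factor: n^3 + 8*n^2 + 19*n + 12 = (n + 1)*(n^2 + 7*n + 12) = (n + 1)*(n + 3)*(n + 4)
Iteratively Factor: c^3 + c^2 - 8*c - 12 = (c + 2)*(c^2 - c - 6) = (c - 3)*(c + 2)*(c + 2)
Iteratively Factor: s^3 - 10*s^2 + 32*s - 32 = (s - 2)*(s^2 - 8*s + 16) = (s - 4)*(s - 2)*(s - 4)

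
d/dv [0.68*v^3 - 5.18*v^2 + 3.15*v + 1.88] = 2.04*v^2 - 10.36*v + 3.15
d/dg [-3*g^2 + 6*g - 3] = 6 - 6*g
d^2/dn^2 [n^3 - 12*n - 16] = 6*n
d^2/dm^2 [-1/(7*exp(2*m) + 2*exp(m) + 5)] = 2*(-4*(7*exp(m) + 1)^2*exp(m) + (14*exp(m) + 1)*(7*exp(2*m) + 2*exp(m) + 5))*exp(m)/(7*exp(2*m) + 2*exp(m) + 5)^3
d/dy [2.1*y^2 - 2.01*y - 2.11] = 4.2*y - 2.01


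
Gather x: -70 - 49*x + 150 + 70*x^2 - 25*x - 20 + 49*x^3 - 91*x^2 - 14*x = 49*x^3 - 21*x^2 - 88*x + 60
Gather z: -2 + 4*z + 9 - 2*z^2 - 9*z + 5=-2*z^2 - 5*z + 12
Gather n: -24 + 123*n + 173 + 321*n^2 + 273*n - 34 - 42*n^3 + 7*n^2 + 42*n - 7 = -42*n^3 + 328*n^2 + 438*n + 108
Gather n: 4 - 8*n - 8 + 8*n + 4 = 0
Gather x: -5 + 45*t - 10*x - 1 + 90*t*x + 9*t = 54*t + x*(90*t - 10) - 6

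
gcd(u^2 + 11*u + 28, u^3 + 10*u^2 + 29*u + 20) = u + 4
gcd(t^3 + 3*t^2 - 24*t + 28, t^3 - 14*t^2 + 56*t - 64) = t - 2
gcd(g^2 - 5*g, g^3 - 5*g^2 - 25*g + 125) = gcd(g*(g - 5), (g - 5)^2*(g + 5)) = g - 5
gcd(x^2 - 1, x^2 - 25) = 1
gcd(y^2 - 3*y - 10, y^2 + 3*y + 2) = y + 2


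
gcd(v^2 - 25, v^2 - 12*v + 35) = v - 5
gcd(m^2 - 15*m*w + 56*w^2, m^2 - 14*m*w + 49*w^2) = -m + 7*w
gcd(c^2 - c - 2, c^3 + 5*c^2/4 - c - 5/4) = c + 1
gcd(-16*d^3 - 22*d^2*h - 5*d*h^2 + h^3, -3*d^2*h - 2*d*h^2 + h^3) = d + h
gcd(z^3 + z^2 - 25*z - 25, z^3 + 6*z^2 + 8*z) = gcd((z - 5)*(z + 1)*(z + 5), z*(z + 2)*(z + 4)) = 1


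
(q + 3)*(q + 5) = q^2 + 8*q + 15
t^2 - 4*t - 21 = (t - 7)*(t + 3)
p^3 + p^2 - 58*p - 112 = (p - 8)*(p + 2)*(p + 7)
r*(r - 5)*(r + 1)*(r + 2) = r^4 - 2*r^3 - 13*r^2 - 10*r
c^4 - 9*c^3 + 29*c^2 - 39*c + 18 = (c - 3)^2*(c - 2)*(c - 1)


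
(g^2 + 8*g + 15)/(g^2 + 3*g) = (g + 5)/g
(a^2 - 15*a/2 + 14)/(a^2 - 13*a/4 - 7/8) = 4*(a - 4)/(4*a + 1)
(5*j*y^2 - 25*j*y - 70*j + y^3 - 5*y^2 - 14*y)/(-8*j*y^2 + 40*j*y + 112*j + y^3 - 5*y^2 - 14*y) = (5*j + y)/(-8*j + y)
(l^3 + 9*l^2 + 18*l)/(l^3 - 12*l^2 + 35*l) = (l^2 + 9*l + 18)/(l^2 - 12*l + 35)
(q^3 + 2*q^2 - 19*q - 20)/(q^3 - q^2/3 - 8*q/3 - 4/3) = 3*(q^2 + q - 20)/(3*q^2 - 4*q - 4)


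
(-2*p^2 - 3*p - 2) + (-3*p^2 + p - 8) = -5*p^2 - 2*p - 10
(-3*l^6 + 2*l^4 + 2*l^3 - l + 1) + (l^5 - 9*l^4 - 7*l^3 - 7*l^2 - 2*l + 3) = -3*l^6 + l^5 - 7*l^4 - 5*l^3 - 7*l^2 - 3*l + 4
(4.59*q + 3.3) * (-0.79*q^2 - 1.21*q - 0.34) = -3.6261*q^3 - 8.1609*q^2 - 5.5536*q - 1.122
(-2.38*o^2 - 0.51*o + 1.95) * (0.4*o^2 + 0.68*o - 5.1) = -0.952*o^4 - 1.8224*o^3 + 12.5712*o^2 + 3.927*o - 9.945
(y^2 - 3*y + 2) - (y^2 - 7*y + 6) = 4*y - 4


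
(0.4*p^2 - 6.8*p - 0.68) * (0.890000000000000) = 0.356*p^2 - 6.052*p - 0.6052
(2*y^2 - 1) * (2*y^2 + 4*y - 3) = 4*y^4 + 8*y^3 - 8*y^2 - 4*y + 3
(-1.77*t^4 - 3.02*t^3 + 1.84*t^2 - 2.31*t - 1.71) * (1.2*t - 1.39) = -2.124*t^5 - 1.1637*t^4 + 6.4058*t^3 - 5.3296*t^2 + 1.1589*t + 2.3769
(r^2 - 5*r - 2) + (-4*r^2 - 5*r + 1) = -3*r^2 - 10*r - 1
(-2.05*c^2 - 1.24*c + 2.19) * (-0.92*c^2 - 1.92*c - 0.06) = 1.886*c^4 + 5.0768*c^3 + 0.489*c^2 - 4.1304*c - 0.1314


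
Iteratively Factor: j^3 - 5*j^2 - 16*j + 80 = (j + 4)*(j^2 - 9*j + 20) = (j - 4)*(j + 4)*(j - 5)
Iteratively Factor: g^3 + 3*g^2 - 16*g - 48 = (g - 4)*(g^2 + 7*g + 12) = (g - 4)*(g + 4)*(g + 3)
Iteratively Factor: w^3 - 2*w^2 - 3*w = (w - 3)*(w^2 + w) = w*(w - 3)*(w + 1)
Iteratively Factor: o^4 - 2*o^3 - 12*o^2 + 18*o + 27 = (o + 3)*(o^3 - 5*o^2 + 3*o + 9) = (o + 1)*(o + 3)*(o^2 - 6*o + 9) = (o - 3)*(o + 1)*(o + 3)*(o - 3)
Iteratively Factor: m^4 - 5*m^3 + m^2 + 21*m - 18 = (m - 1)*(m^3 - 4*m^2 - 3*m + 18) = (m - 3)*(m - 1)*(m^2 - m - 6) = (m - 3)*(m - 1)*(m + 2)*(m - 3)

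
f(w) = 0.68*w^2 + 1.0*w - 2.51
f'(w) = 1.36*w + 1.0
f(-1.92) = -1.92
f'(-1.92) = -1.61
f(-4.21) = 5.33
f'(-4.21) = -4.73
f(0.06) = -2.45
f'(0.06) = 1.08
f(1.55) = 0.67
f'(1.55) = 3.11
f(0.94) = -0.97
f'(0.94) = 2.28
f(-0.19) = -2.68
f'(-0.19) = 0.74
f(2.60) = 4.69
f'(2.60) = 4.54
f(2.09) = 2.55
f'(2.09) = 3.84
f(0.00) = -2.51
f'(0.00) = 1.00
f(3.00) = 6.61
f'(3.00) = 5.08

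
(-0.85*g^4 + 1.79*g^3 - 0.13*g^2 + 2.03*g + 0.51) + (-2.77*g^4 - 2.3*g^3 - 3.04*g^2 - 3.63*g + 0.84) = -3.62*g^4 - 0.51*g^3 - 3.17*g^2 - 1.6*g + 1.35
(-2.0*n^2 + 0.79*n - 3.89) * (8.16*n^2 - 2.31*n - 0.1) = -16.32*n^4 + 11.0664*n^3 - 33.3673*n^2 + 8.9069*n + 0.389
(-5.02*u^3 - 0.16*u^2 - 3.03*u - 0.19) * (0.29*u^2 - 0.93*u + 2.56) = -1.4558*u^5 + 4.6222*u^4 - 13.5811*u^3 + 2.3532*u^2 - 7.5801*u - 0.4864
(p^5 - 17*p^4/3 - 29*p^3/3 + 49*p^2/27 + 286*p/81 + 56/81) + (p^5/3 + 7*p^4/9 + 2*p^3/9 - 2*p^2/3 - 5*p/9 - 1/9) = 4*p^5/3 - 44*p^4/9 - 85*p^3/9 + 31*p^2/27 + 241*p/81 + 47/81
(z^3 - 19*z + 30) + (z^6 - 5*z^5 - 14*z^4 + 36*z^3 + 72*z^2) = z^6 - 5*z^5 - 14*z^4 + 37*z^3 + 72*z^2 - 19*z + 30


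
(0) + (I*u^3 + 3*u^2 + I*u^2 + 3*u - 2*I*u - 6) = I*u^3 + 3*u^2 + I*u^2 + 3*u - 2*I*u - 6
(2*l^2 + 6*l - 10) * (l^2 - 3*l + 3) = 2*l^4 - 22*l^2 + 48*l - 30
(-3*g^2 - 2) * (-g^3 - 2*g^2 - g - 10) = 3*g^5 + 6*g^4 + 5*g^3 + 34*g^2 + 2*g + 20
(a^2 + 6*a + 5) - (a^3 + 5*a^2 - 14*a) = -a^3 - 4*a^2 + 20*a + 5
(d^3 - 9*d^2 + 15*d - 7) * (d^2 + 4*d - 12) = d^5 - 5*d^4 - 33*d^3 + 161*d^2 - 208*d + 84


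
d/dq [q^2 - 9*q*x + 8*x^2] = 2*q - 9*x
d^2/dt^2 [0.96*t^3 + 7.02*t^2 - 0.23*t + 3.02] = 5.76*t + 14.04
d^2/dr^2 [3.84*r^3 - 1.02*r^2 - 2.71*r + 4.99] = 23.04*r - 2.04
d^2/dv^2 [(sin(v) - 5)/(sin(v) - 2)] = 3*(sin(v)^2 + 2*sin(v) - 2)/(sin(v) - 2)^3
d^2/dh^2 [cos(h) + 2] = -cos(h)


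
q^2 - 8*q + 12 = (q - 6)*(q - 2)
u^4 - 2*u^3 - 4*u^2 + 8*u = u*(u - 2)^2*(u + 2)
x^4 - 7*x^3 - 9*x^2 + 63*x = x*(x - 7)*(x - 3)*(x + 3)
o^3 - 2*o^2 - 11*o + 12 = (o - 4)*(o - 1)*(o + 3)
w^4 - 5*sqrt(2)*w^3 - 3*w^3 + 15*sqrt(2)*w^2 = w^2*(w - 3)*(w - 5*sqrt(2))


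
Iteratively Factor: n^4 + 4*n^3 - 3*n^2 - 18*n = (n + 3)*(n^3 + n^2 - 6*n) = (n - 2)*(n + 3)*(n^2 + 3*n) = (n - 2)*(n + 3)^2*(n)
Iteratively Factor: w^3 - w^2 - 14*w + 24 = (w - 2)*(w^2 + w - 12) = (w - 2)*(w + 4)*(w - 3)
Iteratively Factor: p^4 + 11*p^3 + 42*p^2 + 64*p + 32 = (p + 4)*(p^3 + 7*p^2 + 14*p + 8) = (p + 4)^2*(p^2 + 3*p + 2) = (p + 1)*(p + 4)^2*(p + 2)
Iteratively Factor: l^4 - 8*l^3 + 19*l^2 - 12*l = (l - 3)*(l^3 - 5*l^2 + 4*l) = (l - 3)*(l - 1)*(l^2 - 4*l) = l*(l - 3)*(l - 1)*(l - 4)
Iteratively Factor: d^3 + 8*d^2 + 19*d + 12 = (d + 3)*(d^2 + 5*d + 4) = (d + 3)*(d + 4)*(d + 1)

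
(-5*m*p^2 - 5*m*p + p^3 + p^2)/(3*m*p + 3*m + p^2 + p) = p*(-5*m + p)/(3*m + p)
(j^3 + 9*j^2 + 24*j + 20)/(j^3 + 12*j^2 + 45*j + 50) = (j + 2)/(j + 5)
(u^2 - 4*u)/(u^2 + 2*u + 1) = u*(u - 4)/(u^2 + 2*u + 1)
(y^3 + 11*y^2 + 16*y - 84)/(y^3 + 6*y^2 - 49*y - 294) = (y - 2)/(y - 7)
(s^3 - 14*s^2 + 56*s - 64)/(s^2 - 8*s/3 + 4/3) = 3*(s^2 - 12*s + 32)/(3*s - 2)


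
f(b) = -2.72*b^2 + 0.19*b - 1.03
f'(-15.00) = 81.79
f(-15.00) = -615.88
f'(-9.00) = 49.15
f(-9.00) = -223.06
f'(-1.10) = 6.17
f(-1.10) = -4.53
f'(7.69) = -41.64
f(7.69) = -160.42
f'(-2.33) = 12.87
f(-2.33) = -16.24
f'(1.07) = -5.63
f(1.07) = -3.94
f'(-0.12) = 0.84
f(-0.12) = -1.09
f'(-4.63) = 25.38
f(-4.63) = -60.22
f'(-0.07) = 0.57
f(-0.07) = -1.06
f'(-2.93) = 16.13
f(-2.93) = -24.94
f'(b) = 0.19 - 5.44*b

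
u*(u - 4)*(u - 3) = u^3 - 7*u^2 + 12*u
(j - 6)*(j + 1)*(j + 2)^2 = j^4 - j^3 - 22*j^2 - 44*j - 24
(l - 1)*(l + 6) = l^2 + 5*l - 6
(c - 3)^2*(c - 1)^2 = c^4 - 8*c^3 + 22*c^2 - 24*c + 9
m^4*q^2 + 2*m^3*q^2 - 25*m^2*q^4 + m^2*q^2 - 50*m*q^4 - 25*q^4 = (m - 5*q)*(m + 5*q)*(m*q + q)^2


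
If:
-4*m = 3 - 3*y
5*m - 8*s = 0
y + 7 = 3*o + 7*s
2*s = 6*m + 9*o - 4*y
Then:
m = 480/233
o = 404/699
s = 300/233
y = 873/233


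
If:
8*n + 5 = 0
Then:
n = -5/8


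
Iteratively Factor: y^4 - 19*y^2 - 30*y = (y + 3)*(y^3 - 3*y^2 - 10*y) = (y - 5)*(y + 3)*(y^2 + 2*y) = y*(y - 5)*(y + 3)*(y + 2)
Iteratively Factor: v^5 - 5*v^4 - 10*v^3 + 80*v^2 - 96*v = (v)*(v^4 - 5*v^3 - 10*v^2 + 80*v - 96) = v*(v - 3)*(v^3 - 2*v^2 - 16*v + 32) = v*(v - 3)*(v - 2)*(v^2 - 16) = v*(v - 3)*(v - 2)*(v + 4)*(v - 4)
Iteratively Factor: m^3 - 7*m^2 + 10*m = (m - 2)*(m^2 - 5*m) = m*(m - 2)*(m - 5)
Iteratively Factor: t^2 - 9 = (t + 3)*(t - 3)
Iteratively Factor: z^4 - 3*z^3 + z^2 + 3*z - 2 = (z - 2)*(z^3 - z^2 - z + 1) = (z - 2)*(z - 1)*(z^2 - 1) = (z - 2)*(z - 1)^2*(z + 1)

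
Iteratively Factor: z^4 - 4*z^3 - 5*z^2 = (z - 5)*(z^3 + z^2) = z*(z - 5)*(z^2 + z) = z*(z - 5)*(z + 1)*(z)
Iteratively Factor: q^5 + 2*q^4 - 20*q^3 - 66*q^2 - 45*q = (q - 5)*(q^4 + 7*q^3 + 15*q^2 + 9*q) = (q - 5)*(q + 1)*(q^3 + 6*q^2 + 9*q) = (q - 5)*(q + 1)*(q + 3)*(q^2 + 3*q) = (q - 5)*(q + 1)*(q + 3)^2*(q)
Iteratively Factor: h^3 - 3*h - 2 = (h + 1)*(h^2 - h - 2) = (h + 1)^2*(h - 2)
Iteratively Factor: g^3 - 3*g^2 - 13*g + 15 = (g - 1)*(g^2 - 2*g - 15) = (g - 5)*(g - 1)*(g + 3)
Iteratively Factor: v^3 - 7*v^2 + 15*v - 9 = (v - 3)*(v^2 - 4*v + 3) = (v - 3)^2*(v - 1)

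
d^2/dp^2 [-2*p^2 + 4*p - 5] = -4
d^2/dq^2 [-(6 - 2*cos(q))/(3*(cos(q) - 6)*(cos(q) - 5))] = 2*((1 - cos(q)^2)^2 - cos(q)^5 + 83*cos(q)^3 - 343*cos(q)^2 + 108*cos(q) + 113)/(3*(cos(q) - 6)^3*(cos(q) - 5)^3)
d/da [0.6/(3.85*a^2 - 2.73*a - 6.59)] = (1.638 - 4.62*a)/(-3.85*a^2 + 2.73*a + 6.59)^2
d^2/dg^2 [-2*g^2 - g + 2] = -4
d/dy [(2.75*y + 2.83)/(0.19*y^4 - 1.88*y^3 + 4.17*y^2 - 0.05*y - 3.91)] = (-1.5675*y^4 + 8.1892*y^3 + 4.4937*y^2 - 23.6022*y - 10.611)/(0.0361*y^8 - 0.7144*y^7 + 5.119*y^6 - 15.6982*y^5 + 16.0911*y^4 + 14.2846*y^3 - 32.6069*y^2 + 0.391*y + 15.2881)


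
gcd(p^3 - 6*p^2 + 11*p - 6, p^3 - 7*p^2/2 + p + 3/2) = p^2 - 4*p + 3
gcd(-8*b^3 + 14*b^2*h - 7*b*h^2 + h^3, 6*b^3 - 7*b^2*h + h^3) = 2*b^2 - 3*b*h + h^2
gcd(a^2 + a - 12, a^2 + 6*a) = 1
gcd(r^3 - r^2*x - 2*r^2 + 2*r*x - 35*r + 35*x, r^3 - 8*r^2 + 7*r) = r - 7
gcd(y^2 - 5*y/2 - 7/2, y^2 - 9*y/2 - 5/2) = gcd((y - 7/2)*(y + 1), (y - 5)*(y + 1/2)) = 1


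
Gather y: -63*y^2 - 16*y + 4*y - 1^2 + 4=-63*y^2 - 12*y + 3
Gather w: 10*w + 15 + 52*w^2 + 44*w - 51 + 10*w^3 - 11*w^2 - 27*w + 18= 10*w^3 + 41*w^2 + 27*w - 18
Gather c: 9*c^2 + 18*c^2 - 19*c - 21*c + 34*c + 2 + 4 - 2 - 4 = 27*c^2 - 6*c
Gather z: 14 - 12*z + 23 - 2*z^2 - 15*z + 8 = -2*z^2 - 27*z + 45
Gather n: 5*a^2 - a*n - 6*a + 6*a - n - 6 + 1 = 5*a^2 + n*(-a - 1) - 5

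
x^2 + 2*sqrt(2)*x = x*(x + 2*sqrt(2))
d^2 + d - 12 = (d - 3)*(d + 4)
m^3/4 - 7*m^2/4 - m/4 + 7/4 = (m/4 + 1/4)*(m - 7)*(m - 1)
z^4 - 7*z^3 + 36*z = z*(z - 6)*(z - 3)*(z + 2)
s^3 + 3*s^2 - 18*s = s*(s - 3)*(s + 6)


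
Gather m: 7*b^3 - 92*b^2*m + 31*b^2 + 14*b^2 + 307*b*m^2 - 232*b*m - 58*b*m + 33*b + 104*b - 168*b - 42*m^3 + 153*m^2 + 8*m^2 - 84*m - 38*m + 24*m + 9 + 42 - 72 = 7*b^3 + 45*b^2 - 31*b - 42*m^3 + m^2*(307*b + 161) + m*(-92*b^2 - 290*b - 98) - 21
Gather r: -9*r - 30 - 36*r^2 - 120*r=-36*r^2 - 129*r - 30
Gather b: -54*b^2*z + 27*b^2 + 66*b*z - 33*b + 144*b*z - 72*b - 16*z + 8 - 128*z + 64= b^2*(27 - 54*z) + b*(210*z - 105) - 144*z + 72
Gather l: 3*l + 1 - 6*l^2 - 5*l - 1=-6*l^2 - 2*l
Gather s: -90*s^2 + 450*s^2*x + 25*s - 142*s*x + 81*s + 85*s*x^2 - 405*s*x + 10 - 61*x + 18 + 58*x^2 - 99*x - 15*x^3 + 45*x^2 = s^2*(450*x - 90) + s*(85*x^2 - 547*x + 106) - 15*x^3 + 103*x^2 - 160*x + 28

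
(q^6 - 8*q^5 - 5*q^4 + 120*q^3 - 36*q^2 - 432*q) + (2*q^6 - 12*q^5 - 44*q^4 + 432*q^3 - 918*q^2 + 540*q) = 3*q^6 - 20*q^5 - 49*q^4 + 552*q^3 - 954*q^2 + 108*q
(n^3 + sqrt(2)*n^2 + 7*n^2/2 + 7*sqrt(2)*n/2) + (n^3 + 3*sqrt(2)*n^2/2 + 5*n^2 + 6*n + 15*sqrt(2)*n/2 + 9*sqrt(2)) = 2*n^3 + 5*sqrt(2)*n^2/2 + 17*n^2/2 + 6*n + 11*sqrt(2)*n + 9*sqrt(2)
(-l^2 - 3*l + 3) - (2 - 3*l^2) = 2*l^2 - 3*l + 1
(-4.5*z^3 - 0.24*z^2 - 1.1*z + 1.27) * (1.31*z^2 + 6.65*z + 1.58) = -5.895*z^5 - 30.2394*z^4 - 10.147*z^3 - 6.0305*z^2 + 6.7075*z + 2.0066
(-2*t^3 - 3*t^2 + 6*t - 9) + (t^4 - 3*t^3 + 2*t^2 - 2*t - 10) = t^4 - 5*t^3 - t^2 + 4*t - 19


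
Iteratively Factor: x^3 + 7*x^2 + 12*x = (x + 4)*(x^2 + 3*x) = x*(x + 4)*(x + 3)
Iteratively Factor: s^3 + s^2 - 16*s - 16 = (s + 1)*(s^2 - 16) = (s + 1)*(s + 4)*(s - 4)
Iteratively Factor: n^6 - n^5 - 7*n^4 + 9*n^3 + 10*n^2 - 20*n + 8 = (n + 2)*(n^5 - 3*n^4 - n^3 + 11*n^2 - 12*n + 4) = (n - 1)*(n + 2)*(n^4 - 2*n^3 - 3*n^2 + 8*n - 4) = (n - 2)*(n - 1)*(n + 2)*(n^3 - 3*n + 2) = (n - 2)*(n - 1)^2*(n + 2)*(n^2 + n - 2) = (n - 2)*(n - 1)^2*(n + 2)^2*(n - 1)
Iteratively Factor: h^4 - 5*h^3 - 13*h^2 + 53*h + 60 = (h + 1)*(h^3 - 6*h^2 - 7*h + 60) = (h + 1)*(h + 3)*(h^2 - 9*h + 20) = (h - 4)*(h + 1)*(h + 3)*(h - 5)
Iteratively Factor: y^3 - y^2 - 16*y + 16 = (y + 4)*(y^2 - 5*y + 4) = (y - 4)*(y + 4)*(y - 1)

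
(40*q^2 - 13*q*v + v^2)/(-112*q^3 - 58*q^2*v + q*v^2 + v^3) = (-5*q + v)/(14*q^2 + 9*q*v + v^2)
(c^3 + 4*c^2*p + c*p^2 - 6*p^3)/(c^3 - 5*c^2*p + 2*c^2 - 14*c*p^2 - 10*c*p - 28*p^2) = (-c^2 - 2*c*p + 3*p^2)/(-c^2 + 7*c*p - 2*c + 14*p)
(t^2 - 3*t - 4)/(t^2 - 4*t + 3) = (t^2 - 3*t - 4)/(t^2 - 4*t + 3)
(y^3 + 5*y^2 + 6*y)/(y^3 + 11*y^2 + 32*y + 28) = y*(y + 3)/(y^2 + 9*y + 14)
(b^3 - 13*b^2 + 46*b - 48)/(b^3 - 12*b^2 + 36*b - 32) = (b - 3)/(b - 2)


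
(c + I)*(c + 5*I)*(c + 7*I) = c^3 + 13*I*c^2 - 47*c - 35*I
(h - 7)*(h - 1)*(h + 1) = h^3 - 7*h^2 - h + 7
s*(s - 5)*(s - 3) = s^3 - 8*s^2 + 15*s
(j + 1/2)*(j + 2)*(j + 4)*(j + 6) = j^4 + 25*j^3/2 + 50*j^2 + 70*j + 24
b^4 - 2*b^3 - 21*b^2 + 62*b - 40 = (b - 4)*(b - 2)*(b - 1)*(b + 5)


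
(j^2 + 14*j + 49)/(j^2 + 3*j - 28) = (j + 7)/(j - 4)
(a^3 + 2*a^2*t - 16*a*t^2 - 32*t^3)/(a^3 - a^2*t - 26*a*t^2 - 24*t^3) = (-a^2 + 2*a*t + 8*t^2)/(-a^2 + 5*a*t + 6*t^2)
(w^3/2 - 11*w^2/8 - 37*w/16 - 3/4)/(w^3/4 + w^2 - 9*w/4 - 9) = (8*w^3 - 22*w^2 - 37*w - 12)/(4*(w^3 + 4*w^2 - 9*w - 36))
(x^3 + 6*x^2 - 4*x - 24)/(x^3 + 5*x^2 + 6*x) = (x^2 + 4*x - 12)/(x*(x + 3))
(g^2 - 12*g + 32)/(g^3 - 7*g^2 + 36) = (g^2 - 12*g + 32)/(g^3 - 7*g^2 + 36)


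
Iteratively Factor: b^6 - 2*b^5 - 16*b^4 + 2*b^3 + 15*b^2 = (b + 1)*(b^5 - 3*b^4 - 13*b^3 + 15*b^2) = (b - 5)*(b + 1)*(b^4 + 2*b^3 - 3*b^2) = b*(b - 5)*(b + 1)*(b^3 + 2*b^2 - 3*b) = b*(b - 5)*(b + 1)*(b + 3)*(b^2 - b) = b*(b - 5)*(b - 1)*(b + 1)*(b + 3)*(b)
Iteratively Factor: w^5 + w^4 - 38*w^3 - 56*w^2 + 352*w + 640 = (w + 2)*(w^4 - w^3 - 36*w^2 + 16*w + 320) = (w + 2)*(w + 4)*(w^3 - 5*w^2 - 16*w + 80) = (w - 5)*(w + 2)*(w + 4)*(w^2 - 16) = (w - 5)*(w - 4)*(w + 2)*(w + 4)*(w + 4)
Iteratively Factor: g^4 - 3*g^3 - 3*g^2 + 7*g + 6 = (g - 3)*(g^3 - 3*g - 2) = (g - 3)*(g - 2)*(g^2 + 2*g + 1) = (g - 3)*(g - 2)*(g + 1)*(g + 1)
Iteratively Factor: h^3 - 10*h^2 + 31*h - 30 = (h - 2)*(h^2 - 8*h + 15) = (h - 5)*(h - 2)*(h - 3)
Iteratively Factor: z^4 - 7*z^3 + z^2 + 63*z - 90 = (z - 3)*(z^3 - 4*z^2 - 11*z + 30) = (z - 3)*(z + 3)*(z^2 - 7*z + 10) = (z - 5)*(z - 3)*(z + 3)*(z - 2)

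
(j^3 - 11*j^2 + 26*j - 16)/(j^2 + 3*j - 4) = (j^2 - 10*j + 16)/(j + 4)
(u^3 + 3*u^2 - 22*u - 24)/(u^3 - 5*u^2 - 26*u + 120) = (u^2 + 7*u + 6)/(u^2 - u - 30)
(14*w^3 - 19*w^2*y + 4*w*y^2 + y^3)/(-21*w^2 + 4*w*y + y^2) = (2*w^2 - 3*w*y + y^2)/(-3*w + y)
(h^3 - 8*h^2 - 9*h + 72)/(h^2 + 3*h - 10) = (h^3 - 8*h^2 - 9*h + 72)/(h^2 + 3*h - 10)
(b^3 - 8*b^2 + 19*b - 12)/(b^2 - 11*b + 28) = (b^2 - 4*b + 3)/(b - 7)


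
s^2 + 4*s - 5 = (s - 1)*(s + 5)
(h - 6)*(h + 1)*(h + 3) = h^3 - 2*h^2 - 21*h - 18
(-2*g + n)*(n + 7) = -2*g*n - 14*g + n^2 + 7*n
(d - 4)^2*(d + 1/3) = d^3 - 23*d^2/3 + 40*d/3 + 16/3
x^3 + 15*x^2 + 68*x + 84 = (x + 2)*(x + 6)*(x + 7)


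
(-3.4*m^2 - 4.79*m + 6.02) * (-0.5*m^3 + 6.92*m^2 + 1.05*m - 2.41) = 1.7*m^5 - 21.133*m^4 - 39.7268*m^3 + 44.8229*m^2 + 17.8649*m - 14.5082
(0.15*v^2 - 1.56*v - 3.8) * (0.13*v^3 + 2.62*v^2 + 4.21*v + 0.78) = 0.0195*v^5 + 0.1902*v^4 - 3.9497*v^3 - 16.4066*v^2 - 17.2148*v - 2.964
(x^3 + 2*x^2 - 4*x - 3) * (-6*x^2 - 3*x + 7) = -6*x^5 - 15*x^4 + 25*x^3 + 44*x^2 - 19*x - 21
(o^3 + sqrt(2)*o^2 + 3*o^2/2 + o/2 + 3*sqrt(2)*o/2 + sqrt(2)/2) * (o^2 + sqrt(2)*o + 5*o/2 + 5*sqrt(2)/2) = o^5 + 2*sqrt(2)*o^4 + 4*o^4 + 25*o^3/4 + 8*sqrt(2)*o^3 + 37*o^2/4 + 17*sqrt(2)*o^2/2 + 5*sqrt(2)*o/2 + 17*o/2 + 5/2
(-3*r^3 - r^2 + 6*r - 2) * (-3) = 9*r^3 + 3*r^2 - 18*r + 6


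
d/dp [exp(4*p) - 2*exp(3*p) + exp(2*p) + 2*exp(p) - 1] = 2*(2*exp(3*p) - 3*exp(2*p) + exp(p) + 1)*exp(p)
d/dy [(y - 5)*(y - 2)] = 2*y - 7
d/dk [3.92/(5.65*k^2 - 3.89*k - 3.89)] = (15.2488 - 44.296*k)/(-5.65*k^2 + 3.89*k + 3.89)^2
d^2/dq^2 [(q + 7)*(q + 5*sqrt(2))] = 2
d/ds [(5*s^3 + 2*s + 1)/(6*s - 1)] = (60*s^3 - 15*s^2 - 8)/(36*s^2 - 12*s + 1)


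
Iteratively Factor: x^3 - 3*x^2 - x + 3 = (x - 3)*(x^2 - 1) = (x - 3)*(x + 1)*(x - 1)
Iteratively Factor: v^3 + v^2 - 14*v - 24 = (v + 2)*(v^2 - v - 12) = (v - 4)*(v + 2)*(v + 3)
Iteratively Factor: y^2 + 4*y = (y + 4)*(y)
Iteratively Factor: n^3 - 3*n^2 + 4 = (n + 1)*(n^2 - 4*n + 4) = (n - 2)*(n + 1)*(n - 2)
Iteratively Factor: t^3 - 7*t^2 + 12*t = (t)*(t^2 - 7*t + 12) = t*(t - 4)*(t - 3)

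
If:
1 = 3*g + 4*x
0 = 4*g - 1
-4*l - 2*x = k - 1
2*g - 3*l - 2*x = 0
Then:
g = 1/4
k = 3/8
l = 1/8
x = 1/16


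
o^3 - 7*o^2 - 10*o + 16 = (o - 8)*(o - 1)*(o + 2)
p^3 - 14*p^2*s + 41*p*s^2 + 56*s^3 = (p - 8*s)*(p - 7*s)*(p + s)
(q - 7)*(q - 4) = q^2 - 11*q + 28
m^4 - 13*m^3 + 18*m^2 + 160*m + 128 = (m - 8)^2*(m + 1)*(m + 2)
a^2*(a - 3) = a^3 - 3*a^2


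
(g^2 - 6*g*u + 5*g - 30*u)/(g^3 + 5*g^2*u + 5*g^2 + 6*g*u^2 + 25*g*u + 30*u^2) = (g - 6*u)/(g^2 + 5*g*u + 6*u^2)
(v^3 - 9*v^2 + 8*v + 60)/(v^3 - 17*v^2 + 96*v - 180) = (v + 2)/(v - 6)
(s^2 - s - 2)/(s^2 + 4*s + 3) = (s - 2)/(s + 3)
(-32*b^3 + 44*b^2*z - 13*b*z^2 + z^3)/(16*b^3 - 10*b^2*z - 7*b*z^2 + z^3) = (-4*b + z)/(2*b + z)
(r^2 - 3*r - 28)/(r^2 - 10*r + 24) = (r^2 - 3*r - 28)/(r^2 - 10*r + 24)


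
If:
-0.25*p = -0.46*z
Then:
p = 1.84*z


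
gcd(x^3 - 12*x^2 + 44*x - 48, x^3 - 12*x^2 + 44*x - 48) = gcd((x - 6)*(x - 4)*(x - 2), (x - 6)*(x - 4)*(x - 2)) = x^3 - 12*x^2 + 44*x - 48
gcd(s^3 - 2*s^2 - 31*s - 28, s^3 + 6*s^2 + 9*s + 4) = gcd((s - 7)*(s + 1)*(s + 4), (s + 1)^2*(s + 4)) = s^2 + 5*s + 4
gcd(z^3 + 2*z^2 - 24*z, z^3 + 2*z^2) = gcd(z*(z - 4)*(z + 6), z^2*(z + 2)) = z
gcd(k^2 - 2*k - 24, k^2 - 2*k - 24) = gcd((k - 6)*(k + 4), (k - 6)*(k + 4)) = k^2 - 2*k - 24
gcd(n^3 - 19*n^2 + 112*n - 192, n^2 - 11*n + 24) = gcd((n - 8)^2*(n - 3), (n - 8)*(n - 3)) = n^2 - 11*n + 24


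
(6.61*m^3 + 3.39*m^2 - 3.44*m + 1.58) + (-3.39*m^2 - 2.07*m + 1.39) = 6.61*m^3 - 5.51*m + 2.97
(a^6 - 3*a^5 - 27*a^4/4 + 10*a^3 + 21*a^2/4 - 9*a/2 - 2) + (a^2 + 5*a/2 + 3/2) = a^6 - 3*a^5 - 27*a^4/4 + 10*a^3 + 25*a^2/4 - 2*a - 1/2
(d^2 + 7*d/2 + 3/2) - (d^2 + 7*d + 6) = -7*d/2 - 9/2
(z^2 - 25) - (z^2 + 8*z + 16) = -8*z - 41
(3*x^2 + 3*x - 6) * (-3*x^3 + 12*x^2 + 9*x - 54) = -9*x^5 + 27*x^4 + 81*x^3 - 207*x^2 - 216*x + 324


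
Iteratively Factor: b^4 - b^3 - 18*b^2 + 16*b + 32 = (b + 4)*(b^3 - 5*b^2 + 2*b + 8) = (b + 1)*(b + 4)*(b^2 - 6*b + 8) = (b - 4)*(b + 1)*(b + 4)*(b - 2)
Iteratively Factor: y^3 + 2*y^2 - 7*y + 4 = (y + 4)*(y^2 - 2*y + 1) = (y - 1)*(y + 4)*(y - 1)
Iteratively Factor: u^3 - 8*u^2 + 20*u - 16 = (u - 2)*(u^2 - 6*u + 8) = (u - 4)*(u - 2)*(u - 2)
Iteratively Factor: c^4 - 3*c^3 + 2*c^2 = (c)*(c^3 - 3*c^2 + 2*c) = c^2*(c^2 - 3*c + 2) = c^2*(c - 1)*(c - 2)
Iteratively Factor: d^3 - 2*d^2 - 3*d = (d + 1)*(d^2 - 3*d) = (d - 3)*(d + 1)*(d)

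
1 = 1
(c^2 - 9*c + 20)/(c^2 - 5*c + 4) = (c - 5)/(c - 1)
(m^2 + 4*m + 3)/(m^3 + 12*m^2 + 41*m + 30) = (m + 3)/(m^2 + 11*m + 30)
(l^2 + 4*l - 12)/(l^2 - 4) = (l + 6)/(l + 2)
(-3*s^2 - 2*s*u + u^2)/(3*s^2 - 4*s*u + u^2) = (-s - u)/(s - u)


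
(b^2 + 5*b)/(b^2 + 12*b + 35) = b/(b + 7)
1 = 1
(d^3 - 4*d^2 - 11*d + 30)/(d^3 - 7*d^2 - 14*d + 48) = (d - 5)/(d - 8)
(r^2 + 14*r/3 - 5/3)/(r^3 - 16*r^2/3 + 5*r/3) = (r + 5)/(r*(r - 5))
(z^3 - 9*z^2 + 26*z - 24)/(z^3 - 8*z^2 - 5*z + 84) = (z^2 - 5*z + 6)/(z^2 - 4*z - 21)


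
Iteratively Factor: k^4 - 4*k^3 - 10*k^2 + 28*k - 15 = (k - 5)*(k^3 + k^2 - 5*k + 3) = (k - 5)*(k - 1)*(k^2 + 2*k - 3) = (k - 5)*(k - 1)*(k + 3)*(k - 1)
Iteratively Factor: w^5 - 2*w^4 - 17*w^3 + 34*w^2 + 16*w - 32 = (w - 4)*(w^4 + 2*w^3 - 9*w^2 - 2*w + 8) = (w - 4)*(w - 1)*(w^3 + 3*w^2 - 6*w - 8) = (w - 4)*(w - 2)*(w - 1)*(w^2 + 5*w + 4) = (w - 4)*(w - 2)*(w - 1)*(w + 4)*(w + 1)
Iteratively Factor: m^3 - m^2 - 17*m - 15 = (m - 5)*(m^2 + 4*m + 3) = (m - 5)*(m + 1)*(m + 3)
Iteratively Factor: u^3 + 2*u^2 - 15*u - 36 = (u + 3)*(u^2 - u - 12) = (u + 3)^2*(u - 4)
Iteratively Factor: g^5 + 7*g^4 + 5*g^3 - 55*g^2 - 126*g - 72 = (g + 2)*(g^4 + 5*g^3 - 5*g^2 - 45*g - 36) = (g - 3)*(g + 2)*(g^3 + 8*g^2 + 19*g + 12) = (g - 3)*(g + 2)*(g + 3)*(g^2 + 5*g + 4) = (g - 3)*(g + 1)*(g + 2)*(g + 3)*(g + 4)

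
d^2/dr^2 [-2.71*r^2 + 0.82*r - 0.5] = -5.42000000000000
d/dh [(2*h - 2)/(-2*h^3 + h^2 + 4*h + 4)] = 2*(-2*h^3 + h^2 + 4*h - 2*(h - 1)*(-3*h^2 + h + 2) + 4)/(-2*h^3 + h^2 + 4*h + 4)^2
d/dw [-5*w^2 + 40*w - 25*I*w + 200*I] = -10*w + 40 - 25*I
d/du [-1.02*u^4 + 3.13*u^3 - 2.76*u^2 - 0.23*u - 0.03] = -4.08*u^3 + 9.39*u^2 - 5.52*u - 0.23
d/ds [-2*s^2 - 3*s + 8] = -4*s - 3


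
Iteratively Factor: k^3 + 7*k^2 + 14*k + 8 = (k + 4)*(k^2 + 3*k + 2) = (k + 2)*(k + 4)*(k + 1)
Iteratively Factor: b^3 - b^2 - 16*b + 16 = (b - 1)*(b^2 - 16) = (b - 1)*(b + 4)*(b - 4)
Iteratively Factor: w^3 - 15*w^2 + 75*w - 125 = (w - 5)*(w^2 - 10*w + 25) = (w - 5)^2*(w - 5)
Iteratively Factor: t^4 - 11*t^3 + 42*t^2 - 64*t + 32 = (t - 1)*(t^3 - 10*t^2 + 32*t - 32) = (t - 4)*(t - 1)*(t^2 - 6*t + 8) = (t - 4)*(t - 2)*(t - 1)*(t - 4)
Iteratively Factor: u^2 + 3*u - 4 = (u - 1)*(u + 4)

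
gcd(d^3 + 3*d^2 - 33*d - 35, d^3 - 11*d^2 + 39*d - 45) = d - 5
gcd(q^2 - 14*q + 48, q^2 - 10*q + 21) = 1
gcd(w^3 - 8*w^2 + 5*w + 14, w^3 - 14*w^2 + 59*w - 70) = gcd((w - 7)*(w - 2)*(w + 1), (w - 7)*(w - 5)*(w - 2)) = w^2 - 9*w + 14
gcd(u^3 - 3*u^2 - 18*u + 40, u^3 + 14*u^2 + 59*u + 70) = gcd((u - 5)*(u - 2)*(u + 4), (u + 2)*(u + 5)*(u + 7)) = 1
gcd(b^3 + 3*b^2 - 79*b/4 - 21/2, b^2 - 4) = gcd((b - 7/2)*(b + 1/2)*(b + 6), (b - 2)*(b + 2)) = 1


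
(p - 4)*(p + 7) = p^2 + 3*p - 28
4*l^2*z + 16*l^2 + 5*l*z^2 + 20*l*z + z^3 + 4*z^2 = (l + z)*(4*l + z)*(z + 4)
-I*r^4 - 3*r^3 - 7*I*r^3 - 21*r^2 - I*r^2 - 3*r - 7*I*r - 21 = (r + 7)*(r - 3*I)*(r - I)*(-I*r + 1)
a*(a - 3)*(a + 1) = a^3 - 2*a^2 - 3*a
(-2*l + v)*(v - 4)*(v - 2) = -2*l*v^2 + 12*l*v - 16*l + v^3 - 6*v^2 + 8*v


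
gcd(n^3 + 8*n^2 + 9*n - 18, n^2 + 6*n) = n + 6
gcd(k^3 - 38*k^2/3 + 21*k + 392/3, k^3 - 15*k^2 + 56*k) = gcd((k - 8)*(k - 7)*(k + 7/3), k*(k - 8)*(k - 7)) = k^2 - 15*k + 56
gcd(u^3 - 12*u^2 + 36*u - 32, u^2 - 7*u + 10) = u - 2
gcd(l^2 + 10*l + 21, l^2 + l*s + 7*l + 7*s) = l + 7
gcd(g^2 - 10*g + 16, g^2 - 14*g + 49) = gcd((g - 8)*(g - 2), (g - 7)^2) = 1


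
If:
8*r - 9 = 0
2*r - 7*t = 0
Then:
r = 9/8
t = 9/28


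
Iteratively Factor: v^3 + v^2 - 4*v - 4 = (v + 1)*(v^2 - 4) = (v + 1)*(v + 2)*(v - 2)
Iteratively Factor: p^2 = (p)*(p)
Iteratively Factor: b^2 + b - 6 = (b - 2)*(b + 3)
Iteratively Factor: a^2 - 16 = (a - 4)*(a + 4)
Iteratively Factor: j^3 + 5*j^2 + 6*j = (j + 2)*(j^2 + 3*j) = j*(j + 2)*(j + 3)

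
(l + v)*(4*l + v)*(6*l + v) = 24*l^3 + 34*l^2*v + 11*l*v^2 + v^3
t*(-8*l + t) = -8*l*t + t^2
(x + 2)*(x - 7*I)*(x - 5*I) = x^3 + 2*x^2 - 12*I*x^2 - 35*x - 24*I*x - 70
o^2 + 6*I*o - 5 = (o + I)*(o + 5*I)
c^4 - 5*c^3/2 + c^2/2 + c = c*(c - 2)*(c - 1)*(c + 1/2)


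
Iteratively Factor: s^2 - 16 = (s - 4)*(s + 4)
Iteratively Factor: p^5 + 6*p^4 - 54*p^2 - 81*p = (p)*(p^4 + 6*p^3 - 54*p - 81) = p*(p + 3)*(p^3 + 3*p^2 - 9*p - 27) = p*(p + 3)^2*(p^2 - 9) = p*(p + 3)^3*(p - 3)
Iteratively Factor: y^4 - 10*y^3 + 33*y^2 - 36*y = (y)*(y^3 - 10*y^2 + 33*y - 36) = y*(y - 3)*(y^2 - 7*y + 12) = y*(y - 4)*(y - 3)*(y - 3)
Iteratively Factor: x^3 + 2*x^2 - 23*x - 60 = (x + 4)*(x^2 - 2*x - 15) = (x + 3)*(x + 4)*(x - 5)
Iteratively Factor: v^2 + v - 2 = (v - 1)*(v + 2)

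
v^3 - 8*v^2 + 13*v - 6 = (v - 6)*(v - 1)^2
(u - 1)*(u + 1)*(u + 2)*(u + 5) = u^4 + 7*u^3 + 9*u^2 - 7*u - 10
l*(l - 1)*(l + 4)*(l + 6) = l^4 + 9*l^3 + 14*l^2 - 24*l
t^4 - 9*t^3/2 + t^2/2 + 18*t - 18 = (t - 3)*(t - 2)*(t - 3/2)*(t + 2)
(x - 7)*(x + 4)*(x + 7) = x^3 + 4*x^2 - 49*x - 196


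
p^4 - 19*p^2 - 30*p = p*(p - 5)*(p + 2)*(p + 3)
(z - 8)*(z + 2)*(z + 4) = z^3 - 2*z^2 - 40*z - 64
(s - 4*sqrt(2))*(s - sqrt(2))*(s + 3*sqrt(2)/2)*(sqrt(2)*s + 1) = sqrt(2)*s^4 - 6*s^3 - 21*sqrt(2)*s^2/2 + 17*s + 12*sqrt(2)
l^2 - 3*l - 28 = (l - 7)*(l + 4)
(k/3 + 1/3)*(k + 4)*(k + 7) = k^3/3 + 4*k^2 + 13*k + 28/3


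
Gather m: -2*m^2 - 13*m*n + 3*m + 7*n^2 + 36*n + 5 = -2*m^2 + m*(3 - 13*n) + 7*n^2 + 36*n + 5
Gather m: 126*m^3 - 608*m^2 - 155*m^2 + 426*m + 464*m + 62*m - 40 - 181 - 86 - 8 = 126*m^3 - 763*m^2 + 952*m - 315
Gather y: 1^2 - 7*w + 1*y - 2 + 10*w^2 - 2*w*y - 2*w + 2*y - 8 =10*w^2 - 9*w + y*(3 - 2*w) - 9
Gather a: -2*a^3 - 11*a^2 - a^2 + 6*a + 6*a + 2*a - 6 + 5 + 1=-2*a^3 - 12*a^2 + 14*a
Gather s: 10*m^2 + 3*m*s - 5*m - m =10*m^2 + 3*m*s - 6*m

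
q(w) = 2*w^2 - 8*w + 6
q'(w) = 4*w - 8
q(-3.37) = 55.67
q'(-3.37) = -21.48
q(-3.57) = 60.05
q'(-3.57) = -22.28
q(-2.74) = 42.94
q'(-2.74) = -18.96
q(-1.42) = 21.39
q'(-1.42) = -13.68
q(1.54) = -1.58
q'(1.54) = -1.84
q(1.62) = -1.71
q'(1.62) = -1.52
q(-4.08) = 71.93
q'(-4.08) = -24.32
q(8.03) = 70.72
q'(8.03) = 24.12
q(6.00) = 30.00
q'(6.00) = 16.00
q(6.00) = 30.00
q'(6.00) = 16.00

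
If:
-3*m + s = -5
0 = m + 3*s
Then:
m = 3/2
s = -1/2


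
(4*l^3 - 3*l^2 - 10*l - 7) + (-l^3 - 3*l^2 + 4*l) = 3*l^3 - 6*l^2 - 6*l - 7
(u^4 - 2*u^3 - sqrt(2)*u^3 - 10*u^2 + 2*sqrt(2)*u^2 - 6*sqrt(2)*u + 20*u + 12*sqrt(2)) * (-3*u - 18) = -3*u^5 - 12*u^4 + 3*sqrt(2)*u^4 + 12*sqrt(2)*u^3 + 66*u^3 - 18*sqrt(2)*u^2 + 120*u^2 - 360*u + 72*sqrt(2)*u - 216*sqrt(2)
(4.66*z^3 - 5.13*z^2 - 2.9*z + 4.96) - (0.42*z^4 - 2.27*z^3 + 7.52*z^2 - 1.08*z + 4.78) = -0.42*z^4 + 6.93*z^3 - 12.65*z^2 - 1.82*z + 0.18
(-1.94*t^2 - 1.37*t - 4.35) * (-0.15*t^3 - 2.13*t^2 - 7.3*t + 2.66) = 0.291*t^5 + 4.3377*t^4 + 17.7326*t^3 + 14.1061*t^2 + 28.1108*t - 11.571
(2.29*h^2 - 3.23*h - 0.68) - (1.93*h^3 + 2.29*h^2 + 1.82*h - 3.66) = -1.93*h^3 - 5.05*h + 2.98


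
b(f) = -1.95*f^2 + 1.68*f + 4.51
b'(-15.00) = 60.18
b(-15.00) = -459.44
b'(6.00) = -21.72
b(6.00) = -55.61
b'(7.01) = -25.66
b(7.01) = -79.54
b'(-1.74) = 8.47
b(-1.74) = -4.32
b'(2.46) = -7.91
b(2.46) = -3.16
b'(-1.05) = 5.78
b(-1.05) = 0.60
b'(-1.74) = 8.47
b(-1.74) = -4.32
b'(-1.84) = 8.86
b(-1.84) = -5.18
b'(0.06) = 1.45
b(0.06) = 4.60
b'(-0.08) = 1.99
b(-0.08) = 4.36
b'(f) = 1.68 - 3.9*f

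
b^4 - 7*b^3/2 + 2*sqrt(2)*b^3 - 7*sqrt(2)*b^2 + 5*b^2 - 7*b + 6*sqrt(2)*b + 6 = (b - 2)*(b - 3/2)*(b + sqrt(2))^2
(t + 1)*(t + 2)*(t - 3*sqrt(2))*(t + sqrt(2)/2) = t^4 - 5*sqrt(2)*t^3/2 + 3*t^3 - 15*sqrt(2)*t^2/2 - t^2 - 9*t - 5*sqrt(2)*t - 6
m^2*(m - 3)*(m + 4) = m^4 + m^3 - 12*m^2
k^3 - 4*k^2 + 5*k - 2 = (k - 2)*(k - 1)^2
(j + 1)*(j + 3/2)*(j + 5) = j^3 + 15*j^2/2 + 14*j + 15/2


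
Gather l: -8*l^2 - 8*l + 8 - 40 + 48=-8*l^2 - 8*l + 16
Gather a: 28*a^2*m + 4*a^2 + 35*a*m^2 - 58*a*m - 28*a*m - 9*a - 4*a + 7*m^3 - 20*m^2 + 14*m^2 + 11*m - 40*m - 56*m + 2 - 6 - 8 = a^2*(28*m + 4) + a*(35*m^2 - 86*m - 13) + 7*m^3 - 6*m^2 - 85*m - 12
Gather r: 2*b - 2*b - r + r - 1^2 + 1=0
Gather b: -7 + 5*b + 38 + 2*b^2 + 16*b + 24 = 2*b^2 + 21*b + 55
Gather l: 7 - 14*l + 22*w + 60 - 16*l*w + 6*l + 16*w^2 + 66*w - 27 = l*(-16*w - 8) + 16*w^2 + 88*w + 40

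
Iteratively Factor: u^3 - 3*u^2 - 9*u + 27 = (u - 3)*(u^2 - 9) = (u - 3)*(u + 3)*(u - 3)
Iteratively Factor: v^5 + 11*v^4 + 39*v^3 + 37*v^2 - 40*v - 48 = (v + 4)*(v^4 + 7*v^3 + 11*v^2 - 7*v - 12) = (v + 3)*(v + 4)*(v^3 + 4*v^2 - v - 4) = (v - 1)*(v + 3)*(v + 4)*(v^2 + 5*v + 4) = (v - 1)*(v + 1)*(v + 3)*(v + 4)*(v + 4)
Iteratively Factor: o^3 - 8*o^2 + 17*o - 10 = (o - 2)*(o^2 - 6*o + 5) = (o - 2)*(o - 1)*(o - 5)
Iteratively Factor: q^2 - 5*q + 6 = (q - 2)*(q - 3)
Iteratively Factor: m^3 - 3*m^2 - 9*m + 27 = (m - 3)*(m^2 - 9) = (m - 3)^2*(m + 3)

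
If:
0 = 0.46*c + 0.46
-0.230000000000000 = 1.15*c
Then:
No Solution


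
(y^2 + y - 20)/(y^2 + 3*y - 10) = (y - 4)/(y - 2)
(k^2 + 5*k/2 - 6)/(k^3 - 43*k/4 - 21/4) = 2*(-2*k^2 - 5*k + 12)/(-4*k^3 + 43*k + 21)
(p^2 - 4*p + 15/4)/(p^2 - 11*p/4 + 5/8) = 2*(2*p - 3)/(4*p - 1)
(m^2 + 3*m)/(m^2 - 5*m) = (m + 3)/(m - 5)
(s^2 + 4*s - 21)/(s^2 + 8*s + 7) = (s - 3)/(s + 1)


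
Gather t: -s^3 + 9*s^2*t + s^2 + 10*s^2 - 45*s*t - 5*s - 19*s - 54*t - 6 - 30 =-s^3 + 11*s^2 - 24*s + t*(9*s^2 - 45*s - 54) - 36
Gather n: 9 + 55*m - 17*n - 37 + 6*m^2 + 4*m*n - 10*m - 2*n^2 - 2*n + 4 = 6*m^2 + 45*m - 2*n^2 + n*(4*m - 19) - 24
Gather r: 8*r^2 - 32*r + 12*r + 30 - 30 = 8*r^2 - 20*r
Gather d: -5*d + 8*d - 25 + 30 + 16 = 3*d + 21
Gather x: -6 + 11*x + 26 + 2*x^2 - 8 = 2*x^2 + 11*x + 12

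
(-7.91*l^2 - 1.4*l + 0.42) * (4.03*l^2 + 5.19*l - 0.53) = -31.8773*l^4 - 46.6949*l^3 - 1.3811*l^2 + 2.9218*l - 0.2226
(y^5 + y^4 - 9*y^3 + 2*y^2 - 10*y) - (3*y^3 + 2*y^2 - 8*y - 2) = y^5 + y^4 - 12*y^3 - 2*y + 2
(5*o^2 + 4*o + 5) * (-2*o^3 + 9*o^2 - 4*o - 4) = -10*o^5 + 37*o^4 + 6*o^3 + 9*o^2 - 36*o - 20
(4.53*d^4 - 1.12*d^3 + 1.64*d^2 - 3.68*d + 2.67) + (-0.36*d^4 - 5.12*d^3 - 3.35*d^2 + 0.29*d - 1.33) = 4.17*d^4 - 6.24*d^3 - 1.71*d^2 - 3.39*d + 1.34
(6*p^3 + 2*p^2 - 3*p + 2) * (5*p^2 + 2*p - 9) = 30*p^5 + 22*p^4 - 65*p^3 - 14*p^2 + 31*p - 18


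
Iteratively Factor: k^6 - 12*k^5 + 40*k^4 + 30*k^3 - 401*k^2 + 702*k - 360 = (k - 4)*(k^5 - 8*k^4 + 8*k^3 + 62*k^2 - 153*k + 90) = (k - 4)*(k - 3)*(k^4 - 5*k^3 - 7*k^2 + 41*k - 30) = (k - 5)*(k - 4)*(k - 3)*(k^3 - 7*k + 6) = (k - 5)*(k - 4)*(k - 3)*(k + 3)*(k^2 - 3*k + 2) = (k - 5)*(k - 4)*(k - 3)*(k - 2)*(k + 3)*(k - 1)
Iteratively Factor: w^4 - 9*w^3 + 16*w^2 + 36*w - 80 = (w + 2)*(w^3 - 11*w^2 + 38*w - 40) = (w - 2)*(w + 2)*(w^2 - 9*w + 20) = (w - 4)*(w - 2)*(w + 2)*(w - 5)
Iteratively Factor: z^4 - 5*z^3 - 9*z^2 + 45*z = (z - 5)*(z^3 - 9*z) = (z - 5)*(z - 3)*(z^2 + 3*z) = z*(z - 5)*(z - 3)*(z + 3)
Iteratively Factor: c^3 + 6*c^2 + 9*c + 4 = (c + 1)*(c^2 + 5*c + 4) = (c + 1)*(c + 4)*(c + 1)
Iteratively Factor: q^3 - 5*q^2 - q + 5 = (q - 5)*(q^2 - 1) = (q - 5)*(q - 1)*(q + 1)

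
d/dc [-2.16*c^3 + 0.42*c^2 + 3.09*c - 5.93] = -6.48*c^2 + 0.84*c + 3.09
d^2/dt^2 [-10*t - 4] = 0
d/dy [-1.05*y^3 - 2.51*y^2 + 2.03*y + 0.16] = -3.15*y^2 - 5.02*y + 2.03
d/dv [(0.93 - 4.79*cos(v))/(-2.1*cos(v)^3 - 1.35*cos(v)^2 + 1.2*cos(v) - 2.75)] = (20.118*cos(v)^3 + 0.6075*cos(v)^2 - 2.511*cos(v) - 12.0565)*sin(v)/(4.41*cos(v)^6 + 5.67*cos(v)^5 - 3.2175*cos(v)^4 + 8.31*cos(v)^3 + 8.865*cos(v)^2 - 6.6*cos(v) + 7.5625)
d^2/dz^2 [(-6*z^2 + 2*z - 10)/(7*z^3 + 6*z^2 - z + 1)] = 4*(-147*z^6 + 147*z^5 - 1407*z^4 - 1508*z^3 - 423*z^2 + 177*z + 23)/(343*z^9 + 882*z^8 + 609*z^7 + 111*z^6 + 165*z^5 + 84*z^4 - 16*z^3 + 21*z^2 - 3*z + 1)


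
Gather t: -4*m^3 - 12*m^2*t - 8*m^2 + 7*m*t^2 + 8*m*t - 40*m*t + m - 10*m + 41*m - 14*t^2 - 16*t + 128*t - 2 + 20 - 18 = -4*m^3 - 8*m^2 + 32*m + t^2*(7*m - 14) + t*(-12*m^2 - 32*m + 112)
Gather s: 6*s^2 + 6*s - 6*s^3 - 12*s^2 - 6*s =-6*s^3 - 6*s^2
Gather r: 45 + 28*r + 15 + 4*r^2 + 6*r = 4*r^2 + 34*r + 60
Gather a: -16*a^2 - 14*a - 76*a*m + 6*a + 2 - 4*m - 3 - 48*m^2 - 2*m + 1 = -16*a^2 + a*(-76*m - 8) - 48*m^2 - 6*m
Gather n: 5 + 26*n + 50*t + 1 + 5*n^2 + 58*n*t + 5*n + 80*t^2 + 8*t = 5*n^2 + n*(58*t + 31) + 80*t^2 + 58*t + 6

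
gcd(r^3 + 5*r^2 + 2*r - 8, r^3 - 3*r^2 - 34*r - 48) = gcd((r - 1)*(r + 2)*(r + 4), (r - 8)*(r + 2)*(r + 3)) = r + 2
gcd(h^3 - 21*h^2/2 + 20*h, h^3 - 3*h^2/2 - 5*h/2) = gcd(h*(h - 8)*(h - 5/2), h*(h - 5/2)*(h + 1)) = h^2 - 5*h/2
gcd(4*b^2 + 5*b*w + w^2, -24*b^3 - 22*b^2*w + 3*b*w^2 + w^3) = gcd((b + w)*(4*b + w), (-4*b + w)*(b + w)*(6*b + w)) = b + w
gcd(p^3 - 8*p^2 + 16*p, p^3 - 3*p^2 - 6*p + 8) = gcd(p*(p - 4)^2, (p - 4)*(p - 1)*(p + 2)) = p - 4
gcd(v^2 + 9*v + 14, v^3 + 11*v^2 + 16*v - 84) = v + 7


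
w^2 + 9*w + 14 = (w + 2)*(w + 7)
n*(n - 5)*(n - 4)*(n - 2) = n^4 - 11*n^3 + 38*n^2 - 40*n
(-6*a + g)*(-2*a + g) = 12*a^2 - 8*a*g + g^2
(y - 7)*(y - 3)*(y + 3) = y^3 - 7*y^2 - 9*y + 63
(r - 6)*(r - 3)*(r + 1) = r^3 - 8*r^2 + 9*r + 18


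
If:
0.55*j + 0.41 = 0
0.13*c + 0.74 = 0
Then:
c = -5.69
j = -0.75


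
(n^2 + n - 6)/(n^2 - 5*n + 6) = (n + 3)/(n - 3)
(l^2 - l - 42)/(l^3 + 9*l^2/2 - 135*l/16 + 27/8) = 16*(l - 7)/(16*l^2 - 24*l + 9)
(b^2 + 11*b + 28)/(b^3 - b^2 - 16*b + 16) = (b + 7)/(b^2 - 5*b + 4)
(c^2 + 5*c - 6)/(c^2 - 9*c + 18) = (c^2 + 5*c - 6)/(c^2 - 9*c + 18)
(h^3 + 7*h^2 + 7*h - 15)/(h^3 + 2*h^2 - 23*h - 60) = (h^2 + 4*h - 5)/(h^2 - h - 20)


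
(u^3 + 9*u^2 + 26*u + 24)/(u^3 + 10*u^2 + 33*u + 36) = (u + 2)/(u + 3)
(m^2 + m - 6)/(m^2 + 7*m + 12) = (m - 2)/(m + 4)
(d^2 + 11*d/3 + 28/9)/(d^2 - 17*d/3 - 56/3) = (d + 4/3)/(d - 8)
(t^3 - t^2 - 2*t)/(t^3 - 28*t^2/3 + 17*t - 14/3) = 3*t*(t + 1)/(3*t^2 - 22*t + 7)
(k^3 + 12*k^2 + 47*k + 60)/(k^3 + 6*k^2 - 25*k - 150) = (k^2 + 7*k + 12)/(k^2 + k - 30)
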